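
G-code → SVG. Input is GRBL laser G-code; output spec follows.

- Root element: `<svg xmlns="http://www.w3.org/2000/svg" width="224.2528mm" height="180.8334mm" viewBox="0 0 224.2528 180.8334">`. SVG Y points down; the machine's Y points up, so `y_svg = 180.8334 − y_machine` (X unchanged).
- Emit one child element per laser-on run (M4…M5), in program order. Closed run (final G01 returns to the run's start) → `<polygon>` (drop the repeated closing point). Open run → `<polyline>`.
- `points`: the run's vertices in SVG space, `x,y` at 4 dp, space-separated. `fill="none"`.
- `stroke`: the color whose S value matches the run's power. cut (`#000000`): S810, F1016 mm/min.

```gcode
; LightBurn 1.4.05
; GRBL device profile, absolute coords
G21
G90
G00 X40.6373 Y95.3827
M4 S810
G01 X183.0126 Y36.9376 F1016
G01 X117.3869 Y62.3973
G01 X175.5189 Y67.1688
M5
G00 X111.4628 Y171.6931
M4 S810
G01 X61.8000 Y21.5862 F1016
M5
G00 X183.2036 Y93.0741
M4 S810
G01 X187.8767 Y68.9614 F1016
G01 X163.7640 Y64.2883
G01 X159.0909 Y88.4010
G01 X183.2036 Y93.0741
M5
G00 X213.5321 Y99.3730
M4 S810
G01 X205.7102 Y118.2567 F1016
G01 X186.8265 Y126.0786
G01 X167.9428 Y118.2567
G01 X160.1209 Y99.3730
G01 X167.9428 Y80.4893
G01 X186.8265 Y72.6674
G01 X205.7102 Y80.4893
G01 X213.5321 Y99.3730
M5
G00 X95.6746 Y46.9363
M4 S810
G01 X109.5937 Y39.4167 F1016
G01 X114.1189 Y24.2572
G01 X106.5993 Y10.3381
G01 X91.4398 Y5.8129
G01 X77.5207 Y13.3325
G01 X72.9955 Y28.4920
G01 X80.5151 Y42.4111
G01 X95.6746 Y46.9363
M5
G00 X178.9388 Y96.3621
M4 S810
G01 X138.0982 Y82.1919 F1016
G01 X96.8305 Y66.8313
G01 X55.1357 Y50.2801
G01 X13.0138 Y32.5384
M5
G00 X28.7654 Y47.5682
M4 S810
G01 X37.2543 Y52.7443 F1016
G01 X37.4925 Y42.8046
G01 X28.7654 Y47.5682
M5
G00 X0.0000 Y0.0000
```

Each laser-on run becomes one SVG element. Flip Y back into SVG space with y_svg = 180.8334 − y_machine. Every run uses S810, so all elements get stroke `#000000` (cut).

Run 1: The run is open, so emit a `<polyline>` with points (Y-flipped): 40.6373,85.4507 183.0126,143.8958 117.3869,118.4361 175.5189,113.6646.

Run 2: The run is open, so emit a `<polyline>` with points (Y-flipped): 111.4628,9.1403 61.8000,159.2472.

Run 3: The run returns to its start, so emit a `<polygon>` with points (Y-flipped): 183.2036,87.7593 187.8767,111.8720 163.7640,116.5451 159.0909,92.4324.

Run 4: The run returns to its start, so emit a `<polygon>` with points (Y-flipped): 213.5321,81.4604 205.7102,62.5767 186.8265,54.7548 167.9428,62.5767 160.1209,81.4604 167.9428,100.3441 186.8265,108.1660 205.7102,100.3441.

Run 5: The run returns to its start, so emit a `<polygon>` with points (Y-flipped): 95.6746,133.8971 109.5937,141.4167 114.1189,156.5762 106.5993,170.4953 91.4398,175.0205 77.5207,167.5009 72.9955,152.3414 80.5151,138.4223.

Run 6: The run is open, so emit a `<polyline>` with points (Y-flipped): 178.9388,84.4713 138.0982,98.6415 96.8305,114.0021 55.1357,130.5533 13.0138,148.2950.

Run 7: The run returns to its start, so emit a `<polygon>` with points (Y-flipped): 28.7654,133.2652 37.2543,128.0891 37.4925,138.0288.

<svg xmlns="http://www.w3.org/2000/svg" width="224.2528mm" height="180.8334mm" viewBox="0 0 224.2528 180.8334">
  <polyline points="40.6373,85.4507 183.0126,143.8958 117.3869,118.4361 175.5189,113.6646" fill="none" stroke="#000000"/>
  <polyline points="111.4628,9.1403 61.8000,159.2472" fill="none" stroke="#000000"/>
  <polygon points="183.2036,87.7593 187.8767,111.8720 163.7640,116.5451 159.0909,92.4324" fill="none" stroke="#000000"/>
  <polygon points="213.5321,81.4604 205.7102,62.5767 186.8265,54.7548 167.9428,62.5767 160.1209,81.4604 167.9428,100.3441 186.8265,108.1660 205.7102,100.3441" fill="none" stroke="#000000"/>
  <polygon points="95.6746,133.8971 109.5937,141.4167 114.1189,156.5762 106.5993,170.4953 91.4398,175.0205 77.5207,167.5009 72.9955,152.3414 80.5151,138.4223" fill="none" stroke="#000000"/>
  <polyline points="178.9388,84.4713 138.0982,98.6415 96.8305,114.0021 55.1357,130.5533 13.0138,148.2950" fill="none" stroke="#000000"/>
  <polygon points="28.7654,133.2652 37.2543,128.0891 37.4925,138.0288" fill="none" stroke="#000000"/>
</svg>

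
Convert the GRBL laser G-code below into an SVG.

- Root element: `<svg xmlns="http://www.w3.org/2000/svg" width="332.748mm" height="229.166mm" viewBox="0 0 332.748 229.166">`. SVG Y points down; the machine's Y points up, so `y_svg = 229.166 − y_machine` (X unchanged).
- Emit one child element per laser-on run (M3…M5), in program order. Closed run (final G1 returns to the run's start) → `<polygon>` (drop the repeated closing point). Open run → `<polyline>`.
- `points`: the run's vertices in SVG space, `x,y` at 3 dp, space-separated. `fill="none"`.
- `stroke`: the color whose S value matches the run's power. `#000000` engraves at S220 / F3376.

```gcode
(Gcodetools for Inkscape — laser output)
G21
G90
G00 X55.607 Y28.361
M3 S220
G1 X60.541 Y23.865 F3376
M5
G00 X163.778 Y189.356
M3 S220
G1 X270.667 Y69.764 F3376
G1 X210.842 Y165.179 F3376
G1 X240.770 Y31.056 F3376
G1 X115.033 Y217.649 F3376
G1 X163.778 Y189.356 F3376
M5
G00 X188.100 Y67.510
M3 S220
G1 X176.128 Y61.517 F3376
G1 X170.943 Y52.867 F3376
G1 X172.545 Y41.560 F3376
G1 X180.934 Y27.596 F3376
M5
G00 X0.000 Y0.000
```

<svg xmlns="http://www.w3.org/2000/svg" width="332.748mm" height="229.166mm" viewBox="0 0 332.748 229.166">
  <polyline points="55.607,200.805 60.541,205.301" fill="none" stroke="#000000"/>
  <polygon points="163.778,39.810 270.667,159.402 210.842,63.987 240.770,198.110 115.033,11.517" fill="none" stroke="#000000"/>
  <polyline points="188.100,161.656 176.128,167.649 170.943,176.299 172.545,187.606 180.934,201.570" fill="none" stroke="#000000"/>
</svg>

Each laser-on run becomes one SVG element. Flip Y back into SVG space with y_svg = 229.166 − y_machine. Every run uses S220, so all elements get stroke `#000000` (engrave).

Run 1: The run is open, so emit a `<polyline>` with points (Y-flipped): 55.607,200.805 60.541,205.301.

Run 2: The run returns to its start, so emit a `<polygon>` with points (Y-flipped): 163.778,39.810 270.667,159.402 210.842,63.987 240.770,198.110 115.033,11.517.

Run 3: The run is open, so emit a `<polyline>` with points (Y-flipped): 188.100,161.656 176.128,167.649 170.943,176.299 172.545,187.606 180.934,201.570.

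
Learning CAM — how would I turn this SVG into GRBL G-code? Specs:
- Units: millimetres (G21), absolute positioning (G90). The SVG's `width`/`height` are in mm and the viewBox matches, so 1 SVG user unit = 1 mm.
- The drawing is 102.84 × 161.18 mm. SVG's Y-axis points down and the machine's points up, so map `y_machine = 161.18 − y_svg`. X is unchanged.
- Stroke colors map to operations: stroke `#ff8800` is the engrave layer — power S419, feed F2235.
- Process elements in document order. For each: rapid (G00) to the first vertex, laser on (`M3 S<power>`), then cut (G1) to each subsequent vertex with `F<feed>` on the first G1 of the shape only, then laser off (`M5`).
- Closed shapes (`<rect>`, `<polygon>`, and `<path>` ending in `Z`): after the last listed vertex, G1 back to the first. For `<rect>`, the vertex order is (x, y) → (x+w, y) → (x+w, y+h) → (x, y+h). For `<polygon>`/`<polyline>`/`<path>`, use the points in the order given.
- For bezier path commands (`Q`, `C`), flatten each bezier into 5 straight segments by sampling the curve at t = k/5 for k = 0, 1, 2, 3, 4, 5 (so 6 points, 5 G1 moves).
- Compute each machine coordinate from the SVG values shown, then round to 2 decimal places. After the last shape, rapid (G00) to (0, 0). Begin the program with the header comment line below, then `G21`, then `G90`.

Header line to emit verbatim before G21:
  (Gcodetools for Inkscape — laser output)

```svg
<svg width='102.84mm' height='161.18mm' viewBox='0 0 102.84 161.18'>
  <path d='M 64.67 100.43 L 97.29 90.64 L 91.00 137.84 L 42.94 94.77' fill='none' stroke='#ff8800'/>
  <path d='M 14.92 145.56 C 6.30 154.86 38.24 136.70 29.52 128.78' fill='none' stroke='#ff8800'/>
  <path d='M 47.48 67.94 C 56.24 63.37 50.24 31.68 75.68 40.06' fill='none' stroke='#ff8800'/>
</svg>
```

viewBox `0 0 102.84 161.18` with mm width/height → 1 unit = 1 mm. Flip: y_m = 161.18 − y_svg.

**Shape 1** — `<path>` open polyline, stroke `#ff8800` → engrave (S419, F2235). Machine vertices: (64.67,60.75) → (97.29,70.54) → (91.00,23.34) → (42.94,66.41). Open path.

**Shape 2** — `<path>` cubic bezier, stroke `#ff8800` → engrave (S419, F2235). Control points (SVG): P0=(14.92,145.56), P1=(6.30,154.86), P2=(38.24,136.70), P3=(29.52,128.78); sampled at t=k/5. Machine vertices: (14.92,15.62) → (13.97,13.03) → (18.85,15.23) → (25.67,20.39) → (30.52,26.72) → (29.52,32.40). Open path.

**Shape 3** — `<path>` cubic bezier, stroke `#ff8800` → engrave (S419, F2235). Control points (SVG): P0=(47.48,67.94), P1=(56.24,63.37), P2=(50.24,31.68), P3=(75.68,40.06); sampled at t=k/5. Machine vertices: (47.48,93.24) → (51.33,98.70) → (53.86,107.44) → (57.29,116.24) → (63.82,121.88) → (75.68,121.12). Open path.

(Gcodetools for Inkscape — laser output)
G21
G90
G00 X64.67 Y60.75
M3 S419
G1 X97.29 Y70.54 F2235
G1 X91.00 Y23.34
G1 X42.94 Y66.41
M5
G00 X14.92 Y15.62
M3 S419
G1 X13.97 Y13.03 F2235
G1 X18.85 Y15.23
G1 X25.67 Y20.39
G1 X30.52 Y26.72
G1 X29.52 Y32.40
M5
G00 X47.48 Y93.24
M3 S419
G1 X51.33 Y98.70 F2235
G1 X53.86 Y107.44
G1 X57.29 Y116.24
G1 X63.82 Y121.88
G1 X75.68 Y121.12
M5
G00 X0.00 Y0.00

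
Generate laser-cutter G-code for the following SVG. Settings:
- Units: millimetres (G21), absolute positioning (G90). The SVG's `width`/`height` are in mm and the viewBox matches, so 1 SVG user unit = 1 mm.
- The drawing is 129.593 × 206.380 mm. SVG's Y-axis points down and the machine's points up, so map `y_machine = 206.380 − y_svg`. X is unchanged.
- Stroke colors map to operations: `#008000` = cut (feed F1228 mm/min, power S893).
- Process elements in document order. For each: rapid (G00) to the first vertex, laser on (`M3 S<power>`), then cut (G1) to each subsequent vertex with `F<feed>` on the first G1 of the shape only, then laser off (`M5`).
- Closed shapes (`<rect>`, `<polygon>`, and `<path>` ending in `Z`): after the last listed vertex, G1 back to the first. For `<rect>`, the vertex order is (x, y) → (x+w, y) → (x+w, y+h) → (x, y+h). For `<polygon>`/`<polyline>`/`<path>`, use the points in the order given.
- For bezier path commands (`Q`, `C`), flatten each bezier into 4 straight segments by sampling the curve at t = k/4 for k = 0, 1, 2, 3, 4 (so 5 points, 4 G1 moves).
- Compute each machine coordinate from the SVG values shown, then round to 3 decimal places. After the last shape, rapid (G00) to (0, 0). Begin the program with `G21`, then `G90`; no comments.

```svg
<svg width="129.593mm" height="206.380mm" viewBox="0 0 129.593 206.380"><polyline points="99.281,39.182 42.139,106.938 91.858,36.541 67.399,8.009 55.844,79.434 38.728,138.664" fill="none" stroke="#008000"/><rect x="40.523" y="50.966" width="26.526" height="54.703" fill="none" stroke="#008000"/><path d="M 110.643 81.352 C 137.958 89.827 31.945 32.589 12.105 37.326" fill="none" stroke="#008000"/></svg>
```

Since the viewBox matches the mm dimensions, user units are millimetres directly. The only transform is the Y-flip y_m = 206.380 − y_svg.

Shape 1 is a open polyline drawn with `<polyline>`. Its stroke #008000 means cut at S893, F1228. After flipping Y the toolpath is (99.281,167.198) → (42.139,99.442) → (91.858,169.839) → (67.399,198.371) → (55.844,126.946) → (38.728,67.716).

Shape 2 is a rectangle drawn with `<rect>`. Its stroke #008000 means cut at S893, F1228. After flipping Y the toolpath is (40.523,155.414) → (67.049,155.414) → (67.049,100.711) → (40.523,100.711) → (40.523,155.414), returning to the start.

Shape 3 is a cubic bezier drawn with `<path>`. Its stroke #008000 means cut at S893, F1228. After flipping Y the toolpath is (110.643,125.028) → (109.560,128.998) → (79.057,145.639) → (39.713,162.982) → (12.105,169.054).

G21
G90
G00 X99.281 Y167.198
M3 S893
G1 X42.139 Y99.442 F1228
G1 X91.858 Y169.839
G1 X67.399 Y198.371
G1 X55.844 Y126.946
G1 X38.728 Y67.716
M5
G00 X40.523 Y155.414
M3 S893
G1 X67.049 Y155.414 F1228
G1 X67.049 Y100.711
G1 X40.523 Y100.711
G1 X40.523 Y155.414
M5
G00 X110.643 Y125.028
M3 S893
G1 X109.560 Y128.998 F1228
G1 X79.057 Y145.639
G1 X39.713 Y162.982
G1 X12.105 Y169.054
M5
G00 X0.000 Y0.000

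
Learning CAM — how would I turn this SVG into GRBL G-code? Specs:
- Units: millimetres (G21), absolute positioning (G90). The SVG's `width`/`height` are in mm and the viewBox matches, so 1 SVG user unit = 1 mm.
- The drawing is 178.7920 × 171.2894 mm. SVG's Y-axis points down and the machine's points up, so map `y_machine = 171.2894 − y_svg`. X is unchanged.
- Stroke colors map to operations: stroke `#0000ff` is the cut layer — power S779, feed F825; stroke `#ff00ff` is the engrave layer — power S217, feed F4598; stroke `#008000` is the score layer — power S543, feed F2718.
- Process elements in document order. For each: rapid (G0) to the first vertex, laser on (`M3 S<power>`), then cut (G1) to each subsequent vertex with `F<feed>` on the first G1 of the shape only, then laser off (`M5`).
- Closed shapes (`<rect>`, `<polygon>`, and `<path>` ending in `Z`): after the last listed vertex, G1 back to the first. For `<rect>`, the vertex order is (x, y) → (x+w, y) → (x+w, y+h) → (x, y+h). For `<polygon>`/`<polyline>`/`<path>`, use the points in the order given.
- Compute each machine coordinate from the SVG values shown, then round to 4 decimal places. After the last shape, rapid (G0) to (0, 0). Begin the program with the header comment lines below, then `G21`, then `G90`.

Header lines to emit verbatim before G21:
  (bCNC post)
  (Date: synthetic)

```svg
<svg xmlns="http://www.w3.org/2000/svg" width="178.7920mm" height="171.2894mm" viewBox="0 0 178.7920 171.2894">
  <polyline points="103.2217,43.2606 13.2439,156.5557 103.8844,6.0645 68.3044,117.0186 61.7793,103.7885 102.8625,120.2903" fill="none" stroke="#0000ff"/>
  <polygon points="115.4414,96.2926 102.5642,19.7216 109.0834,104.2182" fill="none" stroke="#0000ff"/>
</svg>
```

(bCNC post)
(Date: synthetic)
G21
G90
G0 X103.2217 Y128.0288
M3 S779
G1 X13.2439 Y14.7337 F825
G1 X103.8844 Y165.2249
G1 X68.3044 Y54.2708
G1 X61.7793 Y67.5009
G1 X102.8625 Y50.9991
M5
G0 X115.4414 Y74.9968
M3 S779
G1 X102.5642 Y151.5678 F825
G1 X109.0834 Y67.0712
G1 X115.4414 Y74.9968
M5
G0 X0.0000 Y0.0000

1 u = 1 mm; y_m = 171.2894 − y.

[1] `<polyline>` open polyline, #0000ff→cut S779 F825: (103.2217,128.0288) → (13.2439,14.7337) → (103.8844,165.2249) → (68.3044,54.2708) → (61.7793,67.5009) → (102.8625,50.9991)

[2] `<polygon>` closed polygon, #0000ff→cut S779 F825: (115.4414,74.9968) → (102.5642,151.5678) → (109.0834,67.0712) → (115.4414,74.9968) (closed)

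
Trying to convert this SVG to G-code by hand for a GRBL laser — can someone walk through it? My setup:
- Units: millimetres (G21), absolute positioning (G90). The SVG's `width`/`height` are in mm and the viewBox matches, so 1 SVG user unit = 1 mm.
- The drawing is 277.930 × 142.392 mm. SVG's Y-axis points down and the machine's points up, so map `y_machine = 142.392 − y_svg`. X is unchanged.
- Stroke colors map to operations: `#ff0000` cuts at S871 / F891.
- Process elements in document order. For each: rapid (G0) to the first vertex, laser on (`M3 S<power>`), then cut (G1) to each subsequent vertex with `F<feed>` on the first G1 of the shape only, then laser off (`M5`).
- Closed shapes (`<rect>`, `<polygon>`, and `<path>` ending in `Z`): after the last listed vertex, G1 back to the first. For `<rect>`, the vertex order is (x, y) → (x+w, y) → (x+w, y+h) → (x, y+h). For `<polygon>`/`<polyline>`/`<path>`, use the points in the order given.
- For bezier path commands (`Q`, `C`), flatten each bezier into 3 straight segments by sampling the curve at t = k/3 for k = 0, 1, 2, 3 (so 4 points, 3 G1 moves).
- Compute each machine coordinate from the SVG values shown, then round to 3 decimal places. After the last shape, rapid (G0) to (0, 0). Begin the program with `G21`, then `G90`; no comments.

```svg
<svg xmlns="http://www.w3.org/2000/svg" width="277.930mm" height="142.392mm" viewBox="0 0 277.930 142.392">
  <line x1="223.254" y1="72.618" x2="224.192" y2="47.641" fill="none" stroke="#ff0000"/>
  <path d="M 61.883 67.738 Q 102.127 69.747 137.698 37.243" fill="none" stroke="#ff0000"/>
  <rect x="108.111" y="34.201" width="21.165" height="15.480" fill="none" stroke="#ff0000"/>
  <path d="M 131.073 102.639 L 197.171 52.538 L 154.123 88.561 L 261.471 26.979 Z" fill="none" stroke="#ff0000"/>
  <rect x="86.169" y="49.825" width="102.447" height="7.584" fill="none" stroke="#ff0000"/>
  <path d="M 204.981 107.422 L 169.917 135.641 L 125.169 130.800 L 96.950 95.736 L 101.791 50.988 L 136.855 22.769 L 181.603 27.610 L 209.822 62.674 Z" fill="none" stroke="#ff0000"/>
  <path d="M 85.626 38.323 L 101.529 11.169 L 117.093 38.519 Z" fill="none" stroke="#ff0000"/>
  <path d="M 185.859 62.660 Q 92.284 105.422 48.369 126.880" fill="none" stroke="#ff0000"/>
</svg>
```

1 u = 1 mm; y_m = 142.392 − y.

[1] `<line>` line segment, #ff0000→cut S871 F891: (223.254,69.774) → (224.192,94.751)

[2] `<path>` quadratic bezier, #ff0000→cut S871 F891: (61.883,74.654) → (88.193,77.149) → (113.465,87.314) → (137.698,105.149)

[3] `<rect>` rectangle, #ff0000→cut S871 F891: (108.111,108.191) → (129.276,108.191) → (129.276,92.711) → (108.111,92.711) → (108.111,108.191) (closed)

[4] `<path>` closed polygon, #ff0000→cut S871 F891: (131.073,39.753) → (197.171,89.854) → (154.123,53.831) → (261.471,115.413) → (131.073,39.753) (closed)

[5] `<rect>` rectangle, #ff0000→cut S871 F891: (86.169,92.567) → (188.616,92.567) → (188.616,84.983) → (86.169,84.983) → (86.169,92.567) (closed)

[6] `<path>` regular polygon, #ff0000→cut S871 F891: (204.981,34.970) → (169.917,6.751) → (125.169,11.592) → (96.950,46.656) → (101.791,91.404) → (136.855,119.623) → (181.603,114.782) → (209.822,79.718) → (204.981,34.970) (closed)

[7] `<path>` regular polygon, #ff0000→cut S871 F891: (85.626,104.069) → (101.529,131.223) → (117.093,103.873) → (85.626,104.069) (closed)

[8] `<path>` quadratic bezier, #ff0000→cut S871 F891: (185.859,79.732) → (128.993,53.591) → (83.163,32.184) → (48.369,15.512)

G21
G90
G0 X223.254 Y69.774
M3 S871
G1 X224.192 Y94.751 F891
M5
G0 X61.883 Y74.654
M3 S871
G1 X88.193 Y77.149 F891
G1 X113.465 Y87.314
G1 X137.698 Y105.149
M5
G0 X108.111 Y108.191
M3 S871
G1 X129.276 Y108.191 F891
G1 X129.276 Y92.711
G1 X108.111 Y92.711
G1 X108.111 Y108.191
M5
G0 X131.073 Y39.753
M3 S871
G1 X197.171 Y89.854 F891
G1 X154.123 Y53.831
G1 X261.471 Y115.413
G1 X131.073 Y39.753
M5
G0 X86.169 Y92.567
M3 S871
G1 X188.616 Y92.567 F891
G1 X188.616 Y84.983
G1 X86.169 Y84.983
G1 X86.169 Y92.567
M5
G0 X204.981 Y34.970
M3 S871
G1 X169.917 Y6.751 F891
G1 X125.169 Y11.592
G1 X96.950 Y46.656
G1 X101.791 Y91.404
G1 X136.855 Y119.623
G1 X181.603 Y114.782
G1 X209.822 Y79.718
G1 X204.981 Y34.970
M5
G0 X85.626 Y104.069
M3 S871
G1 X101.529 Y131.223 F891
G1 X117.093 Y103.873
G1 X85.626 Y104.069
M5
G0 X185.859 Y79.732
M3 S871
G1 X128.993 Y53.591 F891
G1 X83.163 Y32.184
G1 X48.369 Y15.512
M5
G0 X0.000 Y0.000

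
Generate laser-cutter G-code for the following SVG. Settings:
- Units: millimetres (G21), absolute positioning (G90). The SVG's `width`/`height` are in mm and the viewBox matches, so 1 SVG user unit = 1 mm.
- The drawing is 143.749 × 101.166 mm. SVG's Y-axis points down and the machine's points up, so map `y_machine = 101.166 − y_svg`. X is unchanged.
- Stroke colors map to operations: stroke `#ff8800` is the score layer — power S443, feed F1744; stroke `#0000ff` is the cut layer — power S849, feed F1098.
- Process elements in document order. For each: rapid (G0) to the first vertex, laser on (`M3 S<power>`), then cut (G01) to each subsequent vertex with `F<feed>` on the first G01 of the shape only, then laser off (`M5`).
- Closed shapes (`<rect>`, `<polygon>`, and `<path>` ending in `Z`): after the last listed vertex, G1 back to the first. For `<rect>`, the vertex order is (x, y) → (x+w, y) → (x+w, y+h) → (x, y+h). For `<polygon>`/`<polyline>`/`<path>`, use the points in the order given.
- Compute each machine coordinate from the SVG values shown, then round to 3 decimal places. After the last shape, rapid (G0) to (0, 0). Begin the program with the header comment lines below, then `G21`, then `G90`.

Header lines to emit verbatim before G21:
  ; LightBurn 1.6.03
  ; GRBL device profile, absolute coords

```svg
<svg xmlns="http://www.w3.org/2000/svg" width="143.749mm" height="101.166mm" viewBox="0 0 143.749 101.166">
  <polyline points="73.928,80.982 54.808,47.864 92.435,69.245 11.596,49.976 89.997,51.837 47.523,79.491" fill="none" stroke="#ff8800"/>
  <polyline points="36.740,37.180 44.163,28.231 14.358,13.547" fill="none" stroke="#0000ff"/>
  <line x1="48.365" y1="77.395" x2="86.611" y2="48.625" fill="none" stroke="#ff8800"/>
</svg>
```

Since the viewBox matches the mm dimensions, user units are millimetres directly. The only transform is the Y-flip y_m = 101.166 − y_svg.

Shape 1 is a open polyline drawn with `<polyline>`. Its stroke #ff8800 means score at S443, F1744. After flipping Y the toolpath is (73.928,20.184) → (54.808,53.302) → (92.435,31.921) → (11.596,51.190) → (89.997,49.329) → (47.523,21.675).

Shape 2 is a open polyline drawn with `<polyline>`. Its stroke #0000ff means cut at S849, F1098. After flipping Y the toolpath is (36.740,63.986) → (44.163,72.935) → (14.358,87.619).

Shape 3 is a line segment drawn with `<line>`. Its stroke #ff8800 means score at S443, F1744. After flipping Y the toolpath is (48.365,23.771) → (86.611,52.541).

; LightBurn 1.6.03
; GRBL device profile, absolute coords
G21
G90
G0 X73.928 Y20.184
M3 S443
G01 X54.808 Y53.302 F1744
G01 X92.435 Y31.921
G01 X11.596 Y51.190
G01 X89.997 Y49.329
G01 X47.523 Y21.675
M5
G0 X36.740 Y63.986
M3 S849
G01 X44.163 Y72.935 F1098
G01 X14.358 Y87.619
M5
G0 X48.365 Y23.771
M3 S443
G01 X86.611 Y52.541 F1744
M5
G0 X0.000 Y0.000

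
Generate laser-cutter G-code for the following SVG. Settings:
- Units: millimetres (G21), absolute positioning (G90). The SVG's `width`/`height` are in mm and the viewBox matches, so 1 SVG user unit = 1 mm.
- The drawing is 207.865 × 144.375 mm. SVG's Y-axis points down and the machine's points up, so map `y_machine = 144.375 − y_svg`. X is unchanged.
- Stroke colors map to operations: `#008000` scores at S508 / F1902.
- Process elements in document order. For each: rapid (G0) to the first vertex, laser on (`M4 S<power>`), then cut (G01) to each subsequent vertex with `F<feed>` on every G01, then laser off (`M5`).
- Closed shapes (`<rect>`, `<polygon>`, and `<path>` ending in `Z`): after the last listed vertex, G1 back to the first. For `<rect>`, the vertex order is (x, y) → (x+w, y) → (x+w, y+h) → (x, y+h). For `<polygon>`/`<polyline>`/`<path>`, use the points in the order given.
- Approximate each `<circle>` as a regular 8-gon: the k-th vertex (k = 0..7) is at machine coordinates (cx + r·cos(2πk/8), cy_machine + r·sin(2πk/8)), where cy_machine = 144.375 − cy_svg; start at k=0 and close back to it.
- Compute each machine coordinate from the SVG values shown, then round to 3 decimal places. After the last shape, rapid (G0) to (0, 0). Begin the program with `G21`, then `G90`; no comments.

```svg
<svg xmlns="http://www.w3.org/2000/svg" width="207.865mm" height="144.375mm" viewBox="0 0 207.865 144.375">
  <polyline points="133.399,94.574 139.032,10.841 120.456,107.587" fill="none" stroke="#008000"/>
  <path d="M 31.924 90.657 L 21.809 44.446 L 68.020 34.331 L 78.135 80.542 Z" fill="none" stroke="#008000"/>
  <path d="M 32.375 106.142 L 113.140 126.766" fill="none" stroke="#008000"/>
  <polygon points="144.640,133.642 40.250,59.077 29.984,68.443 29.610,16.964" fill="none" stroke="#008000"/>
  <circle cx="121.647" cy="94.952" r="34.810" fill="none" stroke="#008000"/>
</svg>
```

G21
G90
G0 X133.399 Y49.801
M4 S508
G01 X139.032 Y133.534 F1902
G01 X120.456 Y36.788 F1902
M5
G0 X31.924 Y53.718
M4 S508
G01 X21.809 Y99.929 F1902
G01 X68.020 Y110.044 F1902
G01 X78.135 Y63.833 F1902
G01 X31.924 Y53.718 F1902
M5
G0 X32.375 Y38.233
M4 S508
G01 X113.140 Y17.609 F1902
M5
G0 X144.640 Y10.733
M4 S508
G01 X40.250 Y85.298 F1902
G01 X29.984 Y75.932 F1902
G01 X29.610 Y127.411 F1902
G01 X144.640 Y10.733 F1902
M5
G0 X156.457 Y49.423
M4 S508
G01 X146.261 Y74.037 F1902
G01 X121.647 Y84.233 F1902
G01 X97.033 Y74.037 F1902
G01 X86.837 Y49.423 F1902
G01 X97.033 Y24.809 F1902
G01 X121.647 Y14.613 F1902
G01 X146.261 Y24.809 F1902
G01 X156.457 Y49.423 F1902
M5
G0 X0.000 Y0.000

1 u = 1 mm; y_m = 144.375 − y.

[1] `<polyline>` open polyline, #008000→score S508 F1902: (133.399,49.801) → (139.032,133.534) → (120.456,36.788)

[2] `<path>` regular polygon, #008000→score S508 F1902: (31.924,53.718) → (21.809,99.929) → (68.020,110.044) → (78.135,63.833) → (31.924,53.718) (closed)

[3] `<path>` line segment, #008000→score S508 F1902: (32.375,38.233) → (113.140,17.609)

[4] `<polygon>` closed polygon, #008000→score S508 F1902: (144.640,10.733) → (40.250,85.298) → (29.984,75.932) → (29.610,127.411) → (144.640,10.733) (closed)

[5] `<circle>` circle, #008000→score S508 F1902: (156.457,49.423) → (146.261,74.037) → (121.647,84.233) → (97.033,74.037) → (86.837,49.423) → (97.033,24.809) → (121.647,14.613) → (146.261,24.809) → (156.457,49.423) (closed)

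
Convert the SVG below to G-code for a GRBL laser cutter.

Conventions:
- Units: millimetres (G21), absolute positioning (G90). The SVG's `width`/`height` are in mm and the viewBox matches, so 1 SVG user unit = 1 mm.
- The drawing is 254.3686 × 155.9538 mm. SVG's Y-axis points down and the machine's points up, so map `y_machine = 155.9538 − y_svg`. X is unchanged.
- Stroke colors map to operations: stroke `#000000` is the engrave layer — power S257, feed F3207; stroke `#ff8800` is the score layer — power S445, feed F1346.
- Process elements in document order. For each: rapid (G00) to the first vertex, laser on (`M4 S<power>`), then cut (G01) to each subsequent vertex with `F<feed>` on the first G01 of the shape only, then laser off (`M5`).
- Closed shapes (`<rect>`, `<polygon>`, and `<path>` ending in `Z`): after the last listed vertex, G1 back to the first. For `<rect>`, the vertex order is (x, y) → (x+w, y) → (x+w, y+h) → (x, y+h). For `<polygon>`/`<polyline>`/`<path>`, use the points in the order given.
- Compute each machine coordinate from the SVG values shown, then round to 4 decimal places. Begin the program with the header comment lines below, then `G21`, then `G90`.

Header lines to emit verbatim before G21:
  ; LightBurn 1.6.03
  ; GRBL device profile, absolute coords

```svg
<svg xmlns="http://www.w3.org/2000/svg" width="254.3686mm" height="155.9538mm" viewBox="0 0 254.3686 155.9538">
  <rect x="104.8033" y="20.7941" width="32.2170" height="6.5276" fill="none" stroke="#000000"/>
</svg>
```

; LightBurn 1.6.03
; GRBL device profile, absolute coords
G21
G90
G00 X104.8033 Y135.1597
M4 S257
G01 X137.0203 Y135.1597 F3207
G01 X137.0203 Y128.6321
G01 X104.8033 Y128.6321
G01 X104.8033 Y135.1597
M5

Since the viewBox matches the mm dimensions, user units are millimetres directly. The only transform is the Y-flip y_m = 155.9538 − y_svg.

Shape 1 is a rectangle drawn with `<rect>`. Its stroke #000000 means engrave at S257, F3207. After flipping Y the toolpath is (104.8033,135.1597) → (137.0203,135.1597) → (137.0203,128.6321) → (104.8033,128.6321) → (104.8033,135.1597), returning to the start.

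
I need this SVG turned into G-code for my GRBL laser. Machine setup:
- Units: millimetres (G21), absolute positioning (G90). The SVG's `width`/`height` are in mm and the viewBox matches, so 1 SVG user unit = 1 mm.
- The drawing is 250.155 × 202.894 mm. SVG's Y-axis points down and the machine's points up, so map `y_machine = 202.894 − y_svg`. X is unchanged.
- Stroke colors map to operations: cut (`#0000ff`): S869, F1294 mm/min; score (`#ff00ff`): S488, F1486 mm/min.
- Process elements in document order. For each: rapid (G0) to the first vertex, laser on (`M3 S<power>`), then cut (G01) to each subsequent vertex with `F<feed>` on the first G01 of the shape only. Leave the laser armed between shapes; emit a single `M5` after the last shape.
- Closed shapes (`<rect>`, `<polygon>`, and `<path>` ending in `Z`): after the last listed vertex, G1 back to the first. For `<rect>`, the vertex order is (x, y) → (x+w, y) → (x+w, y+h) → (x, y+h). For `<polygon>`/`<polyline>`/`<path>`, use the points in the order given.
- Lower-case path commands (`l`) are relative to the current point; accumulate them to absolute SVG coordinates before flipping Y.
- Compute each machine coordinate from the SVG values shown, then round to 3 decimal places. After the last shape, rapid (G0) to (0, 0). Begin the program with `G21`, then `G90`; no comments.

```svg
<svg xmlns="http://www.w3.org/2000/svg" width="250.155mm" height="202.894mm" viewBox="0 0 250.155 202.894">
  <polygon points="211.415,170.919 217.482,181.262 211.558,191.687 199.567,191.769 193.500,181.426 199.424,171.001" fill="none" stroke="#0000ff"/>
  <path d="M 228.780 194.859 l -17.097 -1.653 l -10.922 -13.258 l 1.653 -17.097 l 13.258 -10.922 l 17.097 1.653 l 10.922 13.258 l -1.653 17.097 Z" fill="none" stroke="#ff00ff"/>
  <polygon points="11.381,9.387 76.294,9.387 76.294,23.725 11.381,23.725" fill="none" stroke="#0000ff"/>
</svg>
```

G21
G90
G0 X211.415 Y31.975
M3 S869
G01 X217.482 Y21.632 F1294
G01 X211.558 Y11.207
G01 X199.567 Y11.125
G01 X193.500 Y21.468
G01 X199.424 Y31.893
G01 X211.415 Y31.975
G0 X228.780 Y8.035
M3 S488
G01 X211.683 Y9.688 F1486
G01 X200.761 Y22.946
G01 X202.414 Y40.043
G01 X215.672 Y50.965
G01 X232.769 Y49.312
G01 X243.691 Y36.054
G01 X242.038 Y18.957
G01 X228.780 Y8.035
G0 X11.381 Y193.507
M3 S869
G01 X76.294 Y193.507 F1294
G01 X76.294 Y179.169
G01 X11.381 Y179.169
G01 X11.381 Y193.507
M5
G0 X0.000 Y0.000

viewBox `0 0 250.155 202.894` with mm width/height → 1 unit = 1 mm. Flip: y_m = 202.894 − y_svg.

**Shape 1** — `<polygon>` regular polygon, stroke `#0000ff` → cut (S869, F1294). Machine vertices: (211.415,31.975) → (217.482,21.632) → (211.558,11.207) → (199.567,11.125) → (193.500,21.468) → (199.424,31.893) → (211.415,31.975). Closed: final G1 returns to the first vertex.

**Shape 2** — `<path>` regular polygon, stroke `#ff00ff` → score (S488, F1486). Machine vertices: (228.780,8.035) → (211.683,9.688) → (200.761,22.946) → (202.414,40.043) → (215.672,50.965) → (232.769,49.312) → (243.691,36.054) → (242.038,18.957) → (228.780,8.035). Closed: final G1 returns to the first vertex.

**Shape 3** — `<polygon>` rectangle, stroke `#0000ff` → cut (S869, F1294). Machine vertices: (11.381,193.507) → (76.294,193.507) → (76.294,179.169) → (11.381,179.169) → (11.381,193.507). Closed: final G1 returns to the first vertex.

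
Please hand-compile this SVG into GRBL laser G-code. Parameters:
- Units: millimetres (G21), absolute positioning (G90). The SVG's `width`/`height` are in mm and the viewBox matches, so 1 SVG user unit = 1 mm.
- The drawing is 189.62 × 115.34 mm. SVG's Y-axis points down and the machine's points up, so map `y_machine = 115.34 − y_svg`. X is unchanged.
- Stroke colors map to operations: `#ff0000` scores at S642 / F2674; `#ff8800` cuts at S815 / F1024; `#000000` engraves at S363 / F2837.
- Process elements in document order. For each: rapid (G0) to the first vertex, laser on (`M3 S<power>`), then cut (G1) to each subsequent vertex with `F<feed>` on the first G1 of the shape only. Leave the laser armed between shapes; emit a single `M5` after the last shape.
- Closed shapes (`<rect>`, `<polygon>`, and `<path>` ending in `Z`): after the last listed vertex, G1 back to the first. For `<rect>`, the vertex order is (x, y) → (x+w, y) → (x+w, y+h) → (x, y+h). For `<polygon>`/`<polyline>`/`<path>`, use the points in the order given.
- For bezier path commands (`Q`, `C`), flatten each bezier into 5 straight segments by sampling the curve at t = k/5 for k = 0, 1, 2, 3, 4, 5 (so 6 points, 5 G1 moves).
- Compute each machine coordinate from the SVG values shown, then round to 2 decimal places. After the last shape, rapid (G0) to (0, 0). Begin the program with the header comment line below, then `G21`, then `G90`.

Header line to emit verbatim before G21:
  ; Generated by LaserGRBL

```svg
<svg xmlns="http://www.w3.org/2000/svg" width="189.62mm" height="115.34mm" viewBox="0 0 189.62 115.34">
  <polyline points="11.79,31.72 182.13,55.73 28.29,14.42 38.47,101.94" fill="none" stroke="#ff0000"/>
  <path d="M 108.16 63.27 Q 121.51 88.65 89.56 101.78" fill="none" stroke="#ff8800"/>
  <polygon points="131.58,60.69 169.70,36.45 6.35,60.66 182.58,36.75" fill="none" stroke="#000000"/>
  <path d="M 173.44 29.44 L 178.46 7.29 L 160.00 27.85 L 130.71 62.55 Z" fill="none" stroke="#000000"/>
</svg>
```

; Generated by LaserGRBL
G21
G90
G0 X11.79 Y83.62
M3 S642
G1 X182.13 Y59.61 F2674
G1 X28.29 Y100.92
G1 X38.47 Y13.40
G0 X108.16 Y52.07
M3 S815
G1 X111.69 Y42.41 F1024
G1 X111.59 Y33.73
G1 X107.87 Y26.02
G1 X100.53 Y19.30
G1 X89.56 Y13.56
G0 X131.58 Y54.65
M3 S363
G1 X169.70 Y78.89 F2837
G1 X6.35 Y54.68
G1 X182.58 Y78.59
G1 X131.58 Y54.65
G0 X173.44 Y85.90
M3 S363
G1 X178.46 Y108.05 F2837
G1 X160.00 Y87.49
G1 X130.71 Y52.79
G1 X173.44 Y85.90
M5
G0 X0.00 Y0.00

1 u = 1 mm; y_m = 115.34 − y.

[1] `<polyline>` open polyline, #ff0000→score S642 F2674: (11.79,83.62) → (182.13,59.61) → (28.29,100.92) → (38.47,13.40)

[2] `<path>` quadratic bezier, #ff8800→cut S815 F1024: (108.16,52.07) → (111.69,42.41) → (111.59,33.73) → (107.87,26.02) → (100.53,19.30) → (89.56,13.56)

[3] `<polygon>` closed polygon, #000000→engrave S363 F2837: (131.58,54.65) → (169.70,78.89) → (6.35,54.68) → (182.58,78.59) → (131.58,54.65) (closed)

[4] `<path>` closed polygon, #000000→engrave S363 F2837: (173.44,85.90) → (178.46,108.05) → (160.00,87.49) → (130.71,52.79) → (173.44,85.90) (closed)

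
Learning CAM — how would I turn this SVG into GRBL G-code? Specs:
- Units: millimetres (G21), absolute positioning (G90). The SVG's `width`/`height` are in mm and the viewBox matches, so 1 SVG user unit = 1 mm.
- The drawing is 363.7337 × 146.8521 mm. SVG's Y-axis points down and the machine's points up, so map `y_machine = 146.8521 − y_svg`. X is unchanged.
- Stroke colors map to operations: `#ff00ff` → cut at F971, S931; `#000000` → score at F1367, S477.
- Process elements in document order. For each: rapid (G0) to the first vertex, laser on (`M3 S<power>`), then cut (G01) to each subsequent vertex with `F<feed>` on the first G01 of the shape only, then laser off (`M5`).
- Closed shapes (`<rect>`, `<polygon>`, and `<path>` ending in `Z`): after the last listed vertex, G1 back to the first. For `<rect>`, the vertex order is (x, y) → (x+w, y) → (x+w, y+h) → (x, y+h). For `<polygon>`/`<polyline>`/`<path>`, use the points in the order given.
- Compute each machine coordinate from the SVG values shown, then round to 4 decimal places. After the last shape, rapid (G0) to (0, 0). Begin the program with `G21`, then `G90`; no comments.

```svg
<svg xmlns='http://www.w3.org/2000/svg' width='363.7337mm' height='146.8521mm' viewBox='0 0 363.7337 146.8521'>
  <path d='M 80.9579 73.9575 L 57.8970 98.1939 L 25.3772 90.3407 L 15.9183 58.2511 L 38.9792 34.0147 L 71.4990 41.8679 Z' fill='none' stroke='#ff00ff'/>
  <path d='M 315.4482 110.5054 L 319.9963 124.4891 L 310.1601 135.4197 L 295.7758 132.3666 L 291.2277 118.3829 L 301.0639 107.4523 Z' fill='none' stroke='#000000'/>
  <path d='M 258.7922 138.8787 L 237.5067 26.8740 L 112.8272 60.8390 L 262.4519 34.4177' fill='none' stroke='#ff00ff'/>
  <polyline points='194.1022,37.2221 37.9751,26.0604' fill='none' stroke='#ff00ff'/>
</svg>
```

G21
G90
G0 X80.9579 Y72.8946
M3 S931
G01 X57.8970 Y48.6582 F971
G01 X25.3772 Y56.5114
G01 X15.9183 Y88.6010
G01 X38.9792 Y112.8374
G01 X71.4990 Y104.9842
G01 X80.9579 Y72.8946
M5
G0 X315.4482 Y36.3467
M3 S477
G01 X319.9963 Y22.3630 F1367
G01 X310.1601 Y11.4324
G01 X295.7758 Y14.4855
G01 X291.2277 Y28.4692
G01 X301.0639 Y39.3998
G01 X315.4482 Y36.3467
M5
G0 X258.7922 Y7.9734
M3 S931
G01 X237.5067 Y119.9781 F971
G01 X112.8272 Y86.0131
G01 X262.4519 Y112.4344
M5
G0 X194.1022 Y109.6300
M3 S931
G01 X37.9751 Y120.7917 F971
M5
G0 X0.0000 Y0.0000

viewBox `0 0 363.7337 146.8521` with mm width/height → 1 unit = 1 mm. Flip: y_m = 146.8521 − y_svg.

**Shape 1** — `<path>` regular polygon, stroke `#ff00ff` → cut (S931, F971). Machine vertices: (80.9579,72.8946) → (57.8970,48.6582) → (25.3772,56.5114) → (15.9183,88.6010) → (38.9792,112.8374) → (71.4990,104.9842) → (80.9579,72.8946). Closed: final G1 returns to the first vertex.

**Shape 2** — `<path>` regular polygon, stroke `#000000` → score (S477, F1367). Machine vertices: (315.4482,36.3467) → (319.9963,22.3630) → (310.1601,11.4324) → (295.7758,14.4855) → (291.2277,28.4692) → (301.0639,39.3998) → (315.4482,36.3467). Closed: final G1 returns to the first vertex.

**Shape 3** — `<path>` open polyline, stroke `#ff00ff` → cut (S931, F971). Machine vertices: (258.7922,7.9734) → (237.5067,119.9781) → (112.8272,86.0131) → (262.4519,112.4344). Open path.

**Shape 4** — `<polyline>` line segment, stroke `#ff00ff` → cut (S931, F971). Machine vertices: (194.1022,109.6300) → (37.9751,120.7917). Open path.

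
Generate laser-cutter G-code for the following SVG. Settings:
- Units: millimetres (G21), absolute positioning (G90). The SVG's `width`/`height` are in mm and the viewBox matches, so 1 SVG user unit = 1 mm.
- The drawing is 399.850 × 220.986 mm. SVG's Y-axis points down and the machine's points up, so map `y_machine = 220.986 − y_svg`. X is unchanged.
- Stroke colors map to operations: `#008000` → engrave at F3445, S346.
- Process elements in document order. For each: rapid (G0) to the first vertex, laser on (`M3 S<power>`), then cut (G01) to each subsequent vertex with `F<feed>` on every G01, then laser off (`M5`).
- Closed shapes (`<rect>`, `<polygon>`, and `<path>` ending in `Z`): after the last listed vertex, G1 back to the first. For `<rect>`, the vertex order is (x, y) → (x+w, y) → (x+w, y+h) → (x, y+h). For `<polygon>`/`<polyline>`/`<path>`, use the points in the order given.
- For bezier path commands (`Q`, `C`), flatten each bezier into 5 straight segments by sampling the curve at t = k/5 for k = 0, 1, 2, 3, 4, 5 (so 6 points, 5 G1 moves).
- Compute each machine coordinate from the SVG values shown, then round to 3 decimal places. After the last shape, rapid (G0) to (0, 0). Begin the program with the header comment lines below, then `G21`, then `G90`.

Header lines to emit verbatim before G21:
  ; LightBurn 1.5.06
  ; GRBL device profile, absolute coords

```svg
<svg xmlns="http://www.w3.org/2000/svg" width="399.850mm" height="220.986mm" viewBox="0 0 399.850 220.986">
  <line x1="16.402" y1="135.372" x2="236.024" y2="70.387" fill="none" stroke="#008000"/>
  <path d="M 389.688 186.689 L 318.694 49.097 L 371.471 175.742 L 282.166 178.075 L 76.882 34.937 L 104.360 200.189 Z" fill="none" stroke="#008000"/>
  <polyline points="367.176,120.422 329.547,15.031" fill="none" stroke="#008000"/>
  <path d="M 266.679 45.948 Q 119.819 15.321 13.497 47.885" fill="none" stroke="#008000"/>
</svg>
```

1 u = 1 mm; y_m = 220.986 − y.

[1] `<line>` line segment, #008000→engrave S346 F3445: (16.402,85.614) → (236.024,150.599)

[2] `<path>` closed polygon, #008000→engrave S346 F3445: (389.688,34.297) → (318.694,171.889) → (371.471,45.244) → (282.166,42.911) → (76.882,186.049) → (104.360,20.797) → (389.688,34.297) (closed)

[3] `<polyline>` line segment, #008000→engrave S346 F3445: (367.176,100.564) → (329.547,205.955)

[4] `<path>` quadratic bezier, #008000→engrave S346 F3445: (266.679,175.038) → (209.557,184.761) → (155.677,189.429) → (105.041,189.042) → (57.647,183.599) → (13.497,173.101)

; LightBurn 1.5.06
; GRBL device profile, absolute coords
G21
G90
G0 X16.402 Y85.614
M3 S346
G01 X236.024 Y150.599 F3445
M5
G0 X389.688 Y34.297
M3 S346
G01 X318.694 Y171.889 F3445
G01 X371.471 Y45.244 F3445
G01 X282.166 Y42.911 F3445
G01 X76.882 Y186.049 F3445
G01 X104.360 Y20.797 F3445
G01 X389.688 Y34.297 F3445
M5
G0 X367.176 Y100.564
M3 S346
G01 X329.547 Y205.955 F3445
M5
G0 X266.679 Y175.038
M3 S346
G01 X209.557 Y184.761 F3445
G01 X155.677 Y189.429 F3445
G01 X105.041 Y189.042 F3445
G01 X57.647 Y183.599 F3445
G01 X13.497 Y173.101 F3445
M5
G0 X0.000 Y0.000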